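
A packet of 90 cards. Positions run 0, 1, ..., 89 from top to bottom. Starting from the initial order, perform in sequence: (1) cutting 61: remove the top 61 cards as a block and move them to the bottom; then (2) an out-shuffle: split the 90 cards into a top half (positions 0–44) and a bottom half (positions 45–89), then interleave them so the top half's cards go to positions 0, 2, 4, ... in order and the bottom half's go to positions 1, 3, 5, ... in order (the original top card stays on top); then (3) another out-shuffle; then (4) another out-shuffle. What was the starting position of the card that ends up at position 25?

52

Undo the operations in reverse order, starting from position 25:
  undo op 4 (out-shuffle, from bottom half): 25 ← 57
  undo op 3 (out-shuffle, from bottom half): 57 ← 73
  undo op 2 (out-shuffle, from bottom half): 73 ← 81
  undo op 1 (cut 61): 81 ← 52
So the card at position 25 came from original position 52.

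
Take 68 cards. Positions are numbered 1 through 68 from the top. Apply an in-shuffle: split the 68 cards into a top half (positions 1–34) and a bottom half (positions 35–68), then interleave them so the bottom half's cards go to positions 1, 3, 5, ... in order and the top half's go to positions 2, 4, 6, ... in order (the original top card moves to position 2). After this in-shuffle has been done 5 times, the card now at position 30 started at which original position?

57

Work backwards from position 30, undoing one in-shuffle at a time:
30 ← 15 ← 42 ← 21 ← 45 ← 57
So the card now at position 30 started at position 57.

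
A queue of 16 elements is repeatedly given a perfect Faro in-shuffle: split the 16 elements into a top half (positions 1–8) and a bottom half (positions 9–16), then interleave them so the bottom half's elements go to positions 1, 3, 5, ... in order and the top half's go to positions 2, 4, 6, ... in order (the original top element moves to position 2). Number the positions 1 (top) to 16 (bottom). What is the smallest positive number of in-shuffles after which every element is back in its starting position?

8

The in-shuffle permutes the 16 positions with cycle lengths [8, 8].
Every element is home exactly when every cycle has completed a whole number of laps, i.e. after lcm(8) = 8 in-shuffles.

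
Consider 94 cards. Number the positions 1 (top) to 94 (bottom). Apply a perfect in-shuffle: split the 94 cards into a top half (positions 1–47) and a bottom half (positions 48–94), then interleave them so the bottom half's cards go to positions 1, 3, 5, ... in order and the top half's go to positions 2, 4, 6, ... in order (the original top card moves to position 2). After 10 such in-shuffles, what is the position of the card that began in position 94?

Track the card's position through each in-shuffle:
94 → 93 → 91 → 87 → 79 → 63 → 31 → 62 → 29 → 58 → 21

21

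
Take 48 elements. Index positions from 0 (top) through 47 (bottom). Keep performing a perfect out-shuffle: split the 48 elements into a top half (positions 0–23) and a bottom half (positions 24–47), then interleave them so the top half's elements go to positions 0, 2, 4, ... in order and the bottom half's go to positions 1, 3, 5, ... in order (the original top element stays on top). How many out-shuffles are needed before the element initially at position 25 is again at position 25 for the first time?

23

Follow position 25 under repeated out-shuffles:
25 → 3 → 6 → 12 → 24 → 1 → 2 → 4 → ... → 25 (length 23)
It first returns after 23 out-shuffles.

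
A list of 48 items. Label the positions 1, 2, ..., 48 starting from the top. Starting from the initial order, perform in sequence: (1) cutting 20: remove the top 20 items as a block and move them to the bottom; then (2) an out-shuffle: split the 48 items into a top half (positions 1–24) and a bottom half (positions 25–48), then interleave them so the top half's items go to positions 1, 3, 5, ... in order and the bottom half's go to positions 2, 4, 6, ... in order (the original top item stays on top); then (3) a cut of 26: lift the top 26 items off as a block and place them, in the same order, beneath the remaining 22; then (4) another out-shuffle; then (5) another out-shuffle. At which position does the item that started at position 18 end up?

22

Track the item from position 18 forward through each operation:
  after op 1 (cut 20): 18 → 46
  after op 2 (out-shuffle): 46 → 44
  after op 3 (cut 26): 44 → 18
  after op 4 (out-shuffle): 18 → 35
  after op 5 (out-shuffle): 35 → 22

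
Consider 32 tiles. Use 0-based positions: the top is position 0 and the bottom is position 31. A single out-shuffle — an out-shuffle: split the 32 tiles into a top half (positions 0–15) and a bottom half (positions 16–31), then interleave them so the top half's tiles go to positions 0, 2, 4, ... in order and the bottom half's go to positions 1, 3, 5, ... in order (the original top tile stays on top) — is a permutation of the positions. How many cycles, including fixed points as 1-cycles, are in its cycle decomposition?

8

Trace each unvisited position around until it returns:
(0) (1 2 4 8 16) (3 6 12 24 17) (5 10 20 9 18) (7 14 28 25 19) (11 22 13 26 21) (15 30 29 27 23) (31)
8 cycles in total.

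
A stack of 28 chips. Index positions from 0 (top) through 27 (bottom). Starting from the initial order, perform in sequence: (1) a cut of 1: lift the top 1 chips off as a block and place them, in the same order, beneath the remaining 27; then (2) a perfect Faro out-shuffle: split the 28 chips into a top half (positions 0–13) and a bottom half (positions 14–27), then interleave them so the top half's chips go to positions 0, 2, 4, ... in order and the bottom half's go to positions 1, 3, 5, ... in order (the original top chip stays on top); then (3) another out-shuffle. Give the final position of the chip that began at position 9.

5

Track the chip from position 9 forward through each operation:
  after op 1 (cut 1): 9 → 8
  after op 2 (out-shuffle): 8 → 16
  after op 3 (out-shuffle): 16 → 5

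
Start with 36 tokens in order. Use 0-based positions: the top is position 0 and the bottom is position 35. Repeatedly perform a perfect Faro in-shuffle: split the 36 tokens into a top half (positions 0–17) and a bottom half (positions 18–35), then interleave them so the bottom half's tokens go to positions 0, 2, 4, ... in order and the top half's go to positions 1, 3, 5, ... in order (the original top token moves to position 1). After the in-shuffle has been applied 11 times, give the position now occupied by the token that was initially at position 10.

Track the token's position through each in-shuffle:
10 → 21 → 6 → 13 → 27 → 18 → 0 → 1 → 3 → 7 → 15 → 31

31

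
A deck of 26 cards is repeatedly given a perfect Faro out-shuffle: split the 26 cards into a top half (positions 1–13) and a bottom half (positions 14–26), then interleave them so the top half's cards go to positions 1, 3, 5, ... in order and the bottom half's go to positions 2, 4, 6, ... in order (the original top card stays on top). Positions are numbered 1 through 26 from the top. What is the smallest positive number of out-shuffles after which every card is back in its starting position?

20

The out-shuffle permutes the 26 positions with cycle lengths [1, 1, 4, 20].
Every card is home exactly when every cycle has completed a whole number of laps, i.e. after lcm(1, 4, 20) = 20 out-shuffles.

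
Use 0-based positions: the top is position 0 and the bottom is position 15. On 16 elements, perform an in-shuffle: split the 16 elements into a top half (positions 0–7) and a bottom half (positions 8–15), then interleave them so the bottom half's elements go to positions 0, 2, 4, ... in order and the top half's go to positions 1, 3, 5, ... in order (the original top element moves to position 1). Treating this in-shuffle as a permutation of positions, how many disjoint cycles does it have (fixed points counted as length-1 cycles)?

Trace each unvisited position around until it returns:
(0 1 3 7 15 14 12 8) (2 5 11 6 13 10 4 9)
2 cycles in total.

2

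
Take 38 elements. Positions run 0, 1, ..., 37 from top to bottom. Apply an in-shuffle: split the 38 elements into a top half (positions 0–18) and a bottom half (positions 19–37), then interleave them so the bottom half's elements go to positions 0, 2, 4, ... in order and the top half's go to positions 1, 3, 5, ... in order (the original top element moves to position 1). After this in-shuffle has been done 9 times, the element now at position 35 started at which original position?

Work backwards from position 35, undoing one in-shuffle at a time:
35 ← 17 ← 8 ← 23 ← 11 ← 5 ← 2 ← 20 ← 29 ← 14
So the element now at position 35 started at position 14.

14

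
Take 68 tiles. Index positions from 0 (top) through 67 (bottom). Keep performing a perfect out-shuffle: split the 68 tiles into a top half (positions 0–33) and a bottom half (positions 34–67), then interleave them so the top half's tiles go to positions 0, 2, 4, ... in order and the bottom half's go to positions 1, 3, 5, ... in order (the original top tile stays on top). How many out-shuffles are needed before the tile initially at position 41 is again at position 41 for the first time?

Follow position 41 under repeated out-shuffles:
41 → 15 → 30 → 60 → 53 → 39 → 11 → 22 → ... → 41 (length 66)
It first returns after 66 out-shuffles.

66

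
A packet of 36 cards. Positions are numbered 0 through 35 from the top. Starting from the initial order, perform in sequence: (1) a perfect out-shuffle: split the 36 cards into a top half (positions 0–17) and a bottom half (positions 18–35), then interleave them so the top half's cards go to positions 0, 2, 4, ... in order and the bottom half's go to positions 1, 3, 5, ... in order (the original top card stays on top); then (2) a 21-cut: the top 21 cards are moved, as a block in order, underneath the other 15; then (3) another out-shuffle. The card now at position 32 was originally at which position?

Undo the operations in reverse order, starting from position 32:
  undo op 3 (out-shuffle, from top half): 32 ← 16
  undo op 2 (cut 21): 16 ← 1
  undo op 1 (out-shuffle, from bottom half): 1 ← 18
So the card at position 32 came from original position 18.

18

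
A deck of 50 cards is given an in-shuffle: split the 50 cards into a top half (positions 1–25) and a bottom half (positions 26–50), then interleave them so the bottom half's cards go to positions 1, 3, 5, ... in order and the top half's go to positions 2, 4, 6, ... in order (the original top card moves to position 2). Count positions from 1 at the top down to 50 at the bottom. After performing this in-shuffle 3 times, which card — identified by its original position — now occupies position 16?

Work backwards from position 16, undoing one in-shuffle at a time:
16 ← 8 ← 4 ← 2
So the card now at position 16 started at position 2.

2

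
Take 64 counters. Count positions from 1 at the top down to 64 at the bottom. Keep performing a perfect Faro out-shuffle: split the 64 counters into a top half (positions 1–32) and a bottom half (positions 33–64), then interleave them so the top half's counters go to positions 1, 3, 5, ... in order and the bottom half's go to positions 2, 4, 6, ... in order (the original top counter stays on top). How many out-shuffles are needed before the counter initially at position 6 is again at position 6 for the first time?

Follow position 6 under repeated out-shuffles:
6 → 11 → 21 → 41 → 18 → 35 → 6
It first returns after 6 out-shuffles.

6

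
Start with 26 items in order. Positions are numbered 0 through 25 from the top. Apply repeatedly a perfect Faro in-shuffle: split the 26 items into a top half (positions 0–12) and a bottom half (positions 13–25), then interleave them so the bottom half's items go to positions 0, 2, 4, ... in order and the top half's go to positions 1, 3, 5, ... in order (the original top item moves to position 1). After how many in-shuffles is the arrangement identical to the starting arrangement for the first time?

18

The in-shuffle permutes the 26 positions with cycle lengths [2, 6, 18].
Every item is home exactly when every cycle has completed a whole number of laps, i.e. after lcm(2, 6, 18) = 18 in-shuffles.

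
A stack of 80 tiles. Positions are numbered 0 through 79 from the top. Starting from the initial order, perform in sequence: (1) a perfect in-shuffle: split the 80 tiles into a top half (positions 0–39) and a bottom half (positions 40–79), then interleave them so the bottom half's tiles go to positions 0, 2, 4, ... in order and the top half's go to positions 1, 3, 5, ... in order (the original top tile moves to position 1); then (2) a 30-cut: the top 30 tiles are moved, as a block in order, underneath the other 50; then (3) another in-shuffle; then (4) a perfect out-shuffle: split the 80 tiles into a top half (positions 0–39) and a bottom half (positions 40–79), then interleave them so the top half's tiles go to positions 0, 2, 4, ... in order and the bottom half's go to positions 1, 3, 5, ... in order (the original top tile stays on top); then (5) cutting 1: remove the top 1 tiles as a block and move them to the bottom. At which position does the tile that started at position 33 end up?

Track the tile from position 33 forward through each operation:
  after op 1 (in-shuffle): 33 → 67
  after op 2 (cut 30): 67 → 37
  after op 3 (in-shuffle): 37 → 75
  after op 4 (out-shuffle): 75 → 71
  after op 5 (cut 1): 71 → 70

70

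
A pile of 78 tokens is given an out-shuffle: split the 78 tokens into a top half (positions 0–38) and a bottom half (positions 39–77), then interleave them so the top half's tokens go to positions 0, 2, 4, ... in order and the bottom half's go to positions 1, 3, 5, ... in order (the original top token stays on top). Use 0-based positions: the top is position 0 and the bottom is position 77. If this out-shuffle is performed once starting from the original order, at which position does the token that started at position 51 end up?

25

Track the token's position through each out-shuffle:
51 → 25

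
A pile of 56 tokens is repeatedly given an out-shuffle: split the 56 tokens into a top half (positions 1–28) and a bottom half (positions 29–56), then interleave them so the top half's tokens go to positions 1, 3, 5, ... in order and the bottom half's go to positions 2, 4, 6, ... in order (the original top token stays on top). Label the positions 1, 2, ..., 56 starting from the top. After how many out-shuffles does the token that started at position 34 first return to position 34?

Follow position 34 under repeated out-shuffles:
34 → 12 → 23 → 45 → 34
It first returns after 4 out-shuffles.

4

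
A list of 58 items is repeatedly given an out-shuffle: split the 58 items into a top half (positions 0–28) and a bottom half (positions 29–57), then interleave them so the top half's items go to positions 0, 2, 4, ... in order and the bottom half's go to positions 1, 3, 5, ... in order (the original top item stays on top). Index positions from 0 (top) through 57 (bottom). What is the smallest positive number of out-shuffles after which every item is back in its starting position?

The out-shuffle permutes the 58 positions with cycle lengths [1, 1, 2, 18, 18, 18].
Every item is home exactly when every cycle has completed a whole number of laps, i.e. after lcm(1, 2, 18) = 18 out-shuffles.

18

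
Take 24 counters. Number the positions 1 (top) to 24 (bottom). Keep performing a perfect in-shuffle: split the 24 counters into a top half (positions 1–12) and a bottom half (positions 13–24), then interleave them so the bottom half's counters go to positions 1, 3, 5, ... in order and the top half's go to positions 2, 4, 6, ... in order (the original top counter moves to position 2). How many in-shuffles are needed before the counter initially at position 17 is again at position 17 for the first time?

Follow position 17 under repeated in-shuffles:
17 → 9 → 18 → 11 → 22 → 19 → 13 → 1 → 2 → 4 → 8 → 16 → 7 → 14 → 3 → 6 → 12 → 24 → 23 → 21 → 17
It first returns after 20 in-shuffles.

20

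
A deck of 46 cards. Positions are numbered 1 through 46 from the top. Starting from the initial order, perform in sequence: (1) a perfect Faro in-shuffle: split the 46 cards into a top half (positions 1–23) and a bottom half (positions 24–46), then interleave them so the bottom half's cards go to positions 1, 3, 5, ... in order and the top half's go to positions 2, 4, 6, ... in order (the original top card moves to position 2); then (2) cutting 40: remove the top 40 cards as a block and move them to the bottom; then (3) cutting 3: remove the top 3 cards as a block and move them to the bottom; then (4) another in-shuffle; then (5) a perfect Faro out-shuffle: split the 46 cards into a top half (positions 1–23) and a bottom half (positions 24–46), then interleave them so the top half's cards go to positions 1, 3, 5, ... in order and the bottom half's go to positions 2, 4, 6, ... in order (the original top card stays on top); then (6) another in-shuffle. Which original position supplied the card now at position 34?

36

Undo the operations in reverse order, starting from position 34:
  undo op 6 (in-shuffle, from top half): 34 ← 17
  undo op 5 (out-shuffle, from top half): 17 ← 9
  undo op 4 (in-shuffle, from bottom half): 9 ← 28
  undo op 3 (cut 3): 28 ← 31
  undo op 2 (cut 40): 31 ← 25
  undo op 1 (in-shuffle, from bottom half): 25 ← 36
So the card at position 34 came from original position 36.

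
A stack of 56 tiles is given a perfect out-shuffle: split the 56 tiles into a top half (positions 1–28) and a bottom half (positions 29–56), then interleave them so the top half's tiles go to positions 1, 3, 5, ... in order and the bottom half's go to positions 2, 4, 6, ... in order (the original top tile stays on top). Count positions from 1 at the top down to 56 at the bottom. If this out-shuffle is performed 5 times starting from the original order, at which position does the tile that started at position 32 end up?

3

Track the tile's position through each out-shuffle:
32 → 8 → 15 → 29 → 2 → 3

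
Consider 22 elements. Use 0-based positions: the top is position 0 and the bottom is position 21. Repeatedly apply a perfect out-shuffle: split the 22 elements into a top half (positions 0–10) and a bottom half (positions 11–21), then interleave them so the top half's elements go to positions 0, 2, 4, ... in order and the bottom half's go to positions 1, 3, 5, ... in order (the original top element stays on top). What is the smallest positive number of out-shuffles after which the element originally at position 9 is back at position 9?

3

Follow position 9 under repeated out-shuffles:
9 → 18 → 15 → 9
It first returns after 3 out-shuffles.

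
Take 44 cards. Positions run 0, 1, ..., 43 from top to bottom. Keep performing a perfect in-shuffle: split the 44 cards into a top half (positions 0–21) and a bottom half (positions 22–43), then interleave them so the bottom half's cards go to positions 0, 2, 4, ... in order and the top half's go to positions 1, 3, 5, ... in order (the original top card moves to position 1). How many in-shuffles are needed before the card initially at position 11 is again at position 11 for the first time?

Follow position 11 under repeated in-shuffles:
11 → 23 → 2 → 5 → 11
It first returns after 4 in-shuffles.

4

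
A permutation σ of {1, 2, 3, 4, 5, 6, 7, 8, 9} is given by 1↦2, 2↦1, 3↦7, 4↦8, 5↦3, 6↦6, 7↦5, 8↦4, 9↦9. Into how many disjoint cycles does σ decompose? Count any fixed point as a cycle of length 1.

5

Cycle decomposition: (1 2) (3 7 5) (4 8) (6) (9).
5 cycles.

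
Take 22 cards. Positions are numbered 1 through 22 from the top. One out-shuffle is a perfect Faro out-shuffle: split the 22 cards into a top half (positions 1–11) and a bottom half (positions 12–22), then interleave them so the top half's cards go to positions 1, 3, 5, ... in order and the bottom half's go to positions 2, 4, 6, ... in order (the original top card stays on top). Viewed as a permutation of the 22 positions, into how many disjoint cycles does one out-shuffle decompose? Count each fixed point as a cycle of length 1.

7

Trace each unvisited position around until it returns:
(1) (2 3 5 9 17 12) (4 7 13) (6 11 21 20 18 14) (8 15) (10 19 16) (22)
7 cycles in total.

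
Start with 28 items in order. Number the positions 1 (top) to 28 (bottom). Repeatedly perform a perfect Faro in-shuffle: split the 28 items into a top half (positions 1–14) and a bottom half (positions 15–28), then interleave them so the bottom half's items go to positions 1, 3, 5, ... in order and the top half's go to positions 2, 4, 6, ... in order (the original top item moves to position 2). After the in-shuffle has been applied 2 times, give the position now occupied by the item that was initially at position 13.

Track the item's position through each in-shuffle:
13 → 26 → 23

23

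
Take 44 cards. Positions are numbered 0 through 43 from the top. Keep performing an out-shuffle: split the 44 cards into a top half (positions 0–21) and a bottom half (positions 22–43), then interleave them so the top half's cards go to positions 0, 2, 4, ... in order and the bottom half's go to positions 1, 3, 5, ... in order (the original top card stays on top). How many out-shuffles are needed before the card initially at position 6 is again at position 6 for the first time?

Follow position 6 under repeated out-shuffles:
6 → 12 → 24 → 5 → 10 → 20 → 40 → 37 → 31 → 19 → 38 → 33 → 23 → 3 → 6
It first returns after 14 out-shuffles.

14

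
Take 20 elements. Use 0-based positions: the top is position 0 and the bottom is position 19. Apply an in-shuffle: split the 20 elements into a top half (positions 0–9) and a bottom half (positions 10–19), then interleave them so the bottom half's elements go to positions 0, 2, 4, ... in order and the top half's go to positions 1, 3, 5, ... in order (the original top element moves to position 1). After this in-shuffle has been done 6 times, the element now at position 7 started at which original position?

7

Work backwards from position 7, undoing one in-shuffle at a time:
7 ← 3 ← 1 ← 0 ← 10 ← 15 ← 7
So the element now at position 7 started at position 7.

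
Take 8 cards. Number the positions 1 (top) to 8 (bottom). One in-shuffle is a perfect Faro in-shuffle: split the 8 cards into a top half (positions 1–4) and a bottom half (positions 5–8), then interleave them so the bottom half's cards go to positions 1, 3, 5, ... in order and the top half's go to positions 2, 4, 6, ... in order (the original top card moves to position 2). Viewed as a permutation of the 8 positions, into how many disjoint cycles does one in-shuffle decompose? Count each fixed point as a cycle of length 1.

Trace each unvisited position around until it returns:
(1 2 4 8 7 5) (3 6)
2 cycles in total.

2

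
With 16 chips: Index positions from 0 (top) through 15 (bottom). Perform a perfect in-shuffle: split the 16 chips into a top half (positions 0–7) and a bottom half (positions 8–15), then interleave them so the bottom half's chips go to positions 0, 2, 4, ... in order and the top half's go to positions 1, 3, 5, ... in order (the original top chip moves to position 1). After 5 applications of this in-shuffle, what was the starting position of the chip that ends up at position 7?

Work backwards from position 7, undoing one in-shuffle at a time:
7 ← 3 ← 1 ← 0 ← 8 ← 12
So the chip now at position 7 started at position 12.

12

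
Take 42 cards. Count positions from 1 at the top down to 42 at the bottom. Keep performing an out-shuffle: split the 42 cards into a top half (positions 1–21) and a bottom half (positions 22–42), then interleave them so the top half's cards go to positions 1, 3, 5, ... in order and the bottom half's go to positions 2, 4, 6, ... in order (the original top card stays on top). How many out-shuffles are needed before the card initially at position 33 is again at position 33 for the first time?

Follow position 33 under repeated out-shuffles:
33 → 24 → 6 → 11 → 21 → 41 → 40 → 38 → 34 → 26 → 10 → 19 → 37 → 32 → 22 → 2 → 3 → 5 → 9 → 17 → 33
It first returns after 20 out-shuffles.

20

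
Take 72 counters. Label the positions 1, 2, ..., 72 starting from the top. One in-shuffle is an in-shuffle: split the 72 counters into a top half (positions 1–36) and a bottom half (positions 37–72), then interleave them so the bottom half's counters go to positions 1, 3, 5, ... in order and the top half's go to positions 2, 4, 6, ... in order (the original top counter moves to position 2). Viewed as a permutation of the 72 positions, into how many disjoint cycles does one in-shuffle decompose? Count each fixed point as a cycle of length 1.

8

Trace each unvisited position around until it returns:
(1 2 4 8 16 32 64 55 37) (3 6 12 24 48 23 46 19 38) (5 10 20 40 7 14 28 56 39) (9 18 36 72 71 69 65 57 41) (11 22 44 15 30 60 47 21 42) (13 26 52 31 62 51 29 58 43) (17 34 68 63 53 33 66 59 45) (25 50 27 54 35 70 67 61 49)
8 cycles in total.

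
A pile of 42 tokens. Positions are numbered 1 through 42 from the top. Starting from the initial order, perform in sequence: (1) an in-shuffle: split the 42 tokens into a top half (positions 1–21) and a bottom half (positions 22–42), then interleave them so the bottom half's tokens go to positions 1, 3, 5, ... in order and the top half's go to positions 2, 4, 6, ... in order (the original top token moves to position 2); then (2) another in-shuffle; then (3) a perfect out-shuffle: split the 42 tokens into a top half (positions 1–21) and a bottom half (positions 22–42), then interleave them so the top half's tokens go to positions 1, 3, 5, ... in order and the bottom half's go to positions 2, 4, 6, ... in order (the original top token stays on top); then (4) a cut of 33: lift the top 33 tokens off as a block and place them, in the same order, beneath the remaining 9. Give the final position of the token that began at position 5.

Track the token from position 5 forward through each operation:
  after op 1 (in-shuffle): 5 → 10
  after op 2 (in-shuffle): 10 → 20
  after op 3 (out-shuffle): 20 → 39
  after op 4 (cut 33): 39 → 6

6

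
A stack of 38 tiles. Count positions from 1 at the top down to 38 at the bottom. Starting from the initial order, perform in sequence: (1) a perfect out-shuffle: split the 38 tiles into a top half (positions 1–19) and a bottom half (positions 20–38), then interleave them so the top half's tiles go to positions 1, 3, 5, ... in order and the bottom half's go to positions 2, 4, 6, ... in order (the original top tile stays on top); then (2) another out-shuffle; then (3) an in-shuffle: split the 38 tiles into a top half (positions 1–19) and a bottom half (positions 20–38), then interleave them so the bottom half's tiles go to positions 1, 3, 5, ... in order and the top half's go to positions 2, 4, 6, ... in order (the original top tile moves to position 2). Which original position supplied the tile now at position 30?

Undo the operations in reverse order, starting from position 30:
  undo op 3 (in-shuffle, from top half): 30 ← 15
  undo op 2 (out-shuffle, from top half): 15 ← 8
  undo op 1 (out-shuffle, from bottom half): 8 ← 23
So the tile at position 30 came from original position 23.

23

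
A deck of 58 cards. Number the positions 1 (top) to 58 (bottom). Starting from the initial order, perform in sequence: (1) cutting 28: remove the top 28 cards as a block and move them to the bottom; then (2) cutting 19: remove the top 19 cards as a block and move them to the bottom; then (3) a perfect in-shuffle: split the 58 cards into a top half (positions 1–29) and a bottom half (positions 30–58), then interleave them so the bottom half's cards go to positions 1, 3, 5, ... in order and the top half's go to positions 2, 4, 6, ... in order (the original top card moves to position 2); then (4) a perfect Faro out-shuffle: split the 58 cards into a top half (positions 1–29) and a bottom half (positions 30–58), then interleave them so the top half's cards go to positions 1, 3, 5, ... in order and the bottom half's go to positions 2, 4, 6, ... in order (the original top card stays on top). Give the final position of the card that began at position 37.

16

Track the card from position 37 forward through each operation:
  after op 1 (cut 28): 37 → 9
  after op 2 (cut 19): 9 → 48
  after op 3 (in-shuffle): 48 → 37
  after op 4 (out-shuffle): 37 → 16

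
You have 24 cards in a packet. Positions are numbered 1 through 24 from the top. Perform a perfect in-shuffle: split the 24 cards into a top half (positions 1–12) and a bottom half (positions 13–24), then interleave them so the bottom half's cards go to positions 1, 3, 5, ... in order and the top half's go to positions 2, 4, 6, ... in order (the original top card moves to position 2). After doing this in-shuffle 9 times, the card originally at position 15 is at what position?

5

Track the card's position through each in-shuffle:
15 → 5 → 10 → 20 → 15 → 5 → 10 → 20 → 15 → 5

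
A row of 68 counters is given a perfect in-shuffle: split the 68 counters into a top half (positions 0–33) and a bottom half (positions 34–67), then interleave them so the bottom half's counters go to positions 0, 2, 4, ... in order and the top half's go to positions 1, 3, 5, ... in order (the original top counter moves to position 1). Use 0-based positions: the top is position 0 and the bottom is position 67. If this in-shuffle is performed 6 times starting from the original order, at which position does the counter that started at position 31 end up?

46

Track the counter's position through each in-shuffle:
31 → 63 → 58 → 48 → 28 → 57 → 46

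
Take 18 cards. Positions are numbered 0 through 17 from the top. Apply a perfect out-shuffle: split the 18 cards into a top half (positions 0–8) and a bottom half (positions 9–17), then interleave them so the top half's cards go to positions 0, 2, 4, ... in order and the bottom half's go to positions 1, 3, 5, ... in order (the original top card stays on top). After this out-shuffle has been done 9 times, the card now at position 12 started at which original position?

Work backwards from position 12, undoing one out-shuffle at a time:
12 ← 6 ← 3 ← 10 ← 5 ← 11 ← 14 ← 7 ← 12 ← 6
So the card now at position 12 started at position 6.

6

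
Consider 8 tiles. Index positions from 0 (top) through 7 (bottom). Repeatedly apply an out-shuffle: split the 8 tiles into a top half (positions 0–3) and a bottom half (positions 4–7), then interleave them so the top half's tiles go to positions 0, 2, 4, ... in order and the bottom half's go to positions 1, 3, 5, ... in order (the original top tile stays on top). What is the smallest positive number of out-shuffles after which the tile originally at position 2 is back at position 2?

3

Follow position 2 under repeated out-shuffles:
2 → 4 → 1 → 2
It first returns after 3 out-shuffles.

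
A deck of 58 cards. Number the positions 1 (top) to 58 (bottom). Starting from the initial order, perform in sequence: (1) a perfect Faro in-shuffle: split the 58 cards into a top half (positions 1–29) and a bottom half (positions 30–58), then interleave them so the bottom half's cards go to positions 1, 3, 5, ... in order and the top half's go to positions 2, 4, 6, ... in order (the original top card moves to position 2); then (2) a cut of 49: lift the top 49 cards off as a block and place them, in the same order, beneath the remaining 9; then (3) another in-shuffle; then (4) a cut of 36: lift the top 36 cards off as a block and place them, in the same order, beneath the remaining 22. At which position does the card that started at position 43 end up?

Track the card from position 43 forward through each operation:
  after op 1 (in-shuffle): 43 → 27
  after op 2 (cut 49): 27 → 36
  after op 3 (in-shuffle): 36 → 13
  after op 4 (cut 36): 13 → 35

35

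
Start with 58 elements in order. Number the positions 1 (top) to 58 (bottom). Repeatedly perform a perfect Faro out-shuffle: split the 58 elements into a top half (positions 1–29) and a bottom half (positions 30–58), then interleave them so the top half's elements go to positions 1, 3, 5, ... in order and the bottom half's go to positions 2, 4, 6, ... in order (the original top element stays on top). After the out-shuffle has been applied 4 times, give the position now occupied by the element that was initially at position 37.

7

Track the element's position through each out-shuffle:
37 → 16 → 31 → 4 → 7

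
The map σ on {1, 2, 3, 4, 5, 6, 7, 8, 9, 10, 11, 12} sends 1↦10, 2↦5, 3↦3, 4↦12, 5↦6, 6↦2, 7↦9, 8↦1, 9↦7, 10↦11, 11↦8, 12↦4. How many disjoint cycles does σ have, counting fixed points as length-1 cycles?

5

Cycle decomposition: (1 10 11 8) (2 5 6) (3) (4 12) (7 9).
5 cycles.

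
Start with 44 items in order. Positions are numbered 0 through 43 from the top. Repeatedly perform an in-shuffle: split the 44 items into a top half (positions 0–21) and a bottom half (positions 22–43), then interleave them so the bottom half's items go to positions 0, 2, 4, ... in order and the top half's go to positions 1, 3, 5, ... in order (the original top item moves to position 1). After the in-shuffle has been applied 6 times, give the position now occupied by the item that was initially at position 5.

23

Track the item's position through each in-shuffle:
5 → 11 → 23 → 2 → 5 → 11 → 23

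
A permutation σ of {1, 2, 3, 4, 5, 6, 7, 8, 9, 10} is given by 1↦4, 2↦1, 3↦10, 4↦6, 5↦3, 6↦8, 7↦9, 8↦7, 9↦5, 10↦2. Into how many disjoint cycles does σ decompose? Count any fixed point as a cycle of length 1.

1

Cycle decomposition: (1 4 6 8 7 9 5 3 10 2).
1 cycle.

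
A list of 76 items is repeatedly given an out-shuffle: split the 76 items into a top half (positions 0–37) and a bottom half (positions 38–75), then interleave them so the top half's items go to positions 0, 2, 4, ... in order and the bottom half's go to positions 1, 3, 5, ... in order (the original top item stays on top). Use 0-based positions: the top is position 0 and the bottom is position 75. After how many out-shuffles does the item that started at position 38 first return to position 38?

Follow position 38 under repeated out-shuffles:
38 → 1 → 2 → 4 → 8 → 16 → 32 → 64 → 53 → 31 → 62 → 49 → 23 → 46 → 17 → 34 → 68 → 61 → 47 → 19 → 38
It first returns after 20 out-shuffles.

20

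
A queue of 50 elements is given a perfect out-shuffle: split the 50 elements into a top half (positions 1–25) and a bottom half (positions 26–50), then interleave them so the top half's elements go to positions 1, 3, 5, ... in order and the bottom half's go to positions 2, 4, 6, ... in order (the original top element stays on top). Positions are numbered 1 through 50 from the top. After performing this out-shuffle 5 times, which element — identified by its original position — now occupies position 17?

26

Work backwards from position 17, undoing one out-shuffle at a time:
17 ← 9 ← 5 ← 3 ← 2 ← 26
So the element now at position 17 started at position 26.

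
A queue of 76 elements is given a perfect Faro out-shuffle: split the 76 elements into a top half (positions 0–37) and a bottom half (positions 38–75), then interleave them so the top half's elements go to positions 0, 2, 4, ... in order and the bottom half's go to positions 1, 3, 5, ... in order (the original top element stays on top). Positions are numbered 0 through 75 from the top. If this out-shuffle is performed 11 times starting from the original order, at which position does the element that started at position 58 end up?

59

Track the element's position through each out-shuffle:
58 → 41 → 7 → 14 → 28 → 56 → 37 → 74 → 73 → 71 → 67 → 59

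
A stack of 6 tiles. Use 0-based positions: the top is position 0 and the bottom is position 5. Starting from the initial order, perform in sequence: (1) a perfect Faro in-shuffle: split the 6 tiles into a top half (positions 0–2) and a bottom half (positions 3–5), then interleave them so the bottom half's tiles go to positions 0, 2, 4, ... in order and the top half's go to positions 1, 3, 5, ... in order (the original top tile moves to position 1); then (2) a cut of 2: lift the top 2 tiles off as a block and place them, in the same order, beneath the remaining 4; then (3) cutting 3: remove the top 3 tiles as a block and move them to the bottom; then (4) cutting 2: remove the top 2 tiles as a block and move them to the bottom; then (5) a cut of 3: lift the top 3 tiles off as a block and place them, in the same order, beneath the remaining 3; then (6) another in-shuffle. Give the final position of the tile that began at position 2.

3

Track the tile from position 2 forward through each operation:
  after op 1 (in-shuffle): 2 → 5
  after op 2 (cut 2): 5 → 3
  after op 3 (cut 3): 3 → 0
  after op 4 (cut 2): 0 → 4
  after op 5 (cut 3): 4 → 1
  after op 6 (in-shuffle): 1 → 3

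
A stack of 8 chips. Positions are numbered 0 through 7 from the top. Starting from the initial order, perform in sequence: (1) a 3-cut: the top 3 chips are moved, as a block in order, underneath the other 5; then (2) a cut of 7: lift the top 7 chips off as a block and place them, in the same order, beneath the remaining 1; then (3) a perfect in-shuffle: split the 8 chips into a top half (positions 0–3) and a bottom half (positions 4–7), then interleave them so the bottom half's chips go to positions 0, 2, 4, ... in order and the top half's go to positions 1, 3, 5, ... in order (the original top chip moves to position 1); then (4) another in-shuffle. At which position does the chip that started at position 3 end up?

7

Track the chip from position 3 forward through each operation:
  after op 1 (cut 3): 3 → 0
  after op 2 (cut 7): 0 → 1
  after op 3 (in-shuffle): 1 → 3
  after op 4 (in-shuffle): 3 → 7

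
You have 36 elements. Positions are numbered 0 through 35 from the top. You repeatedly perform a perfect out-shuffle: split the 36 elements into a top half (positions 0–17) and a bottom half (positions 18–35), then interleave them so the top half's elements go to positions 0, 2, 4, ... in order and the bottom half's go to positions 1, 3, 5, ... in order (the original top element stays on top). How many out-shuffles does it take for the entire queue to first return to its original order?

The out-shuffle permutes the 36 positions with cycle lengths [1, 1, 3, 3, 4, 12, 12].
Every element is home exactly when every cycle has completed a whole number of laps, i.e. after lcm(1, 3, 4, 12) = 12 out-shuffles.

12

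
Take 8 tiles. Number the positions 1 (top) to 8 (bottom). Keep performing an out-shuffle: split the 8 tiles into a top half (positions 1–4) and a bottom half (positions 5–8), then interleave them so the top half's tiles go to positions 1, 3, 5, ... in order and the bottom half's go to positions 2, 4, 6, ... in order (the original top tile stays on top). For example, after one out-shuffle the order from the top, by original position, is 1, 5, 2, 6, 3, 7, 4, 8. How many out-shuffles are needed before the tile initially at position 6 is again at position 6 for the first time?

3

Follow position 6 under repeated out-shuffles:
6 → 4 → 7 → 6
It first returns after 3 out-shuffles.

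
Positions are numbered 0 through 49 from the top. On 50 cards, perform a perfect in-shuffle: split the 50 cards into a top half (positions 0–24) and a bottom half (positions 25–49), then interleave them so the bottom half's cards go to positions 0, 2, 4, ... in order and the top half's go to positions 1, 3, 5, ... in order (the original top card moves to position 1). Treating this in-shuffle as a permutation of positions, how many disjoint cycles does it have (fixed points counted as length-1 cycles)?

Trace each unvisited position around until it returns:
(0 1 3 7 15 31 12 25) (2 5 11 23 47 44 38 26) (4 9 19 39 28 6 13 27) (8 17 35 20 41 32 14 29) (10 21 43 36 22 45 40 30) (16 33) (18 37 24 49 48 46 42 34)
7 cycles in total.

7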